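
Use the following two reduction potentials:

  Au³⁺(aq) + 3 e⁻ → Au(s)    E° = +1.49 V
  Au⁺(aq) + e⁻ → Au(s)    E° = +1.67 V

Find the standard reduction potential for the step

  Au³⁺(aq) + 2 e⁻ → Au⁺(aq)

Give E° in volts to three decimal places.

+1.400 V

Sequential free energies add, so n₃E°₃ = n₁E°₁ + n₂E°₂.
With n₃ = 3, and the known step contributing 1×(+1.67) V, the unknown satisfies 2·E° = 3×(+1.49) − 1×(+1.67) = +2.800.
E° = +2.800 / 2 = +1.400 V.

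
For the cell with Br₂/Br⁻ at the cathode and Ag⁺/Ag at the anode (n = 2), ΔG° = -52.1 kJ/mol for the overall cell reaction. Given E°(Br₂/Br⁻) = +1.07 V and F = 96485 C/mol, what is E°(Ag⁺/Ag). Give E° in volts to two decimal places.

+0.80 V

E°cell = −ΔG°/(nF) = −(-52.1×10³)/((2)(96485)) = +0.270 V.
Since Br₂/Br⁻ is the cathode and Ag⁺/Ag the anode, E°cell = E°(Br₂/Br⁻) − E°(Ag⁺/Ag).
So E°(Ag⁺/Ag) = E°(Br₂/Br⁻) − E°cell = (+1.07) − (+0.270) = +0.80 V.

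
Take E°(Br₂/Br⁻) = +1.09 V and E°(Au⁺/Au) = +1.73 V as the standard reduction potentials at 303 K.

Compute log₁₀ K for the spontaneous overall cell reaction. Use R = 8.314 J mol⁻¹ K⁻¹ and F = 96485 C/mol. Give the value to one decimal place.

Cathode: Au⁺/Au; anode: Br₂/Br⁻. E°cell = (+1.73) − (+1.09) = +0.64 V, with n = 2.
ΔG° = −nFE° = −RT ln K, so ln K = nFE°/(RT) = (2)(96485)(+0.64) / ((8.314)(303)) = 49.025.
log₁₀ K = 49.025 / ln 10 = 21.3.

21.3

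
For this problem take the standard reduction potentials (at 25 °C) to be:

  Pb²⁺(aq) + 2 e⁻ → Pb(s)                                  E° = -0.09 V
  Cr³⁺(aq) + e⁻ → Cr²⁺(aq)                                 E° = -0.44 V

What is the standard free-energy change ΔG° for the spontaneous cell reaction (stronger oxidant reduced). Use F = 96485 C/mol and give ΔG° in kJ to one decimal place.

Pb²⁺/Pb (E° = -0.09 V) is the cathode; Cr³⁺/Cr²⁺ (E° = -0.44 V) is the anode, so E°cell = +0.35 V.
Balancing electrons gives n = 2 (lcm of 2 and 1).
ΔG° = −nFE° = −(2)(96485)(+0.35) = -67,540 J = -67.5 kJ.

-67.5 kJ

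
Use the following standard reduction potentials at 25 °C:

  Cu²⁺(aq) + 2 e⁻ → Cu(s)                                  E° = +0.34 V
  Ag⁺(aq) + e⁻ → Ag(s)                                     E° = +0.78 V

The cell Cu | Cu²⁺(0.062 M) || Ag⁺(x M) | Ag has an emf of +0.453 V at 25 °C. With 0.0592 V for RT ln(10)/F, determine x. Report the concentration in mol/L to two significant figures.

Ag⁺/Ag is the cathode, Cu²⁺/Cu the anode: E°cell = +0.44 V, n = 2.
Overall reaction: 2 Ag⁺(aq) + Cu(s) → 2 Ag(s) + Cu²⁺(aq); Q = [Cu²⁺]^1/[Ag⁺]^2.
From E = E° − (0.0592/n) log Q: log Q = (E° − E)·n/0.0592 = (+0.44 − (+0.453))·2/0.0592 = -0.4392.
So 2·log[Ag⁺] = 1·log(0.062) − log Q = -1.2076 − (-0.4392) = -0.7684; log[Ag⁺] = -0.7684 / 2 = -0.3842; [Ag⁺] = 10^(-0.3842) ≈ 0.41 M.

0.41 M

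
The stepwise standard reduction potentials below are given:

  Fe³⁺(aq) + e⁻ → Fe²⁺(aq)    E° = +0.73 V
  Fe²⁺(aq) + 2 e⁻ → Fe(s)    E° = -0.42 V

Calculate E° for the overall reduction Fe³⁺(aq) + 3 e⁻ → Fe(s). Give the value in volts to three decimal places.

-0.037 V

Standard free energies of sequential steps add: ΔG°₃ = ΔG°₁ + ΔG°₂, so n₃E°₃ = n₁E°₁ + n₂E°₂.
E°₃ = (1×+0.73 + 2×-0.42) / 3 = (-0.110) / 3 = -0.037 V.
E° values themselves are not directly additive — weighting by electron count is essential.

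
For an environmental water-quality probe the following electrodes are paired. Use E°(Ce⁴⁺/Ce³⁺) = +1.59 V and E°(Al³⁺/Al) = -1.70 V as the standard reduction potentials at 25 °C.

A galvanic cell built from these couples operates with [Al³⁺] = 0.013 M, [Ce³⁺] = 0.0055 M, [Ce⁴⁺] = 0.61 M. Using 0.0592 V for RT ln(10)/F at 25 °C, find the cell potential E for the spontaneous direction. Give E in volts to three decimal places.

Ce⁴⁺/Ce³⁺ is the cathode (higher E°), Al³⁺/Al the anode: E°cell = +1.59 − (-1.70) = +3.29 V, n = 3.
Overall: 3 Ce⁴⁺(aq) + Al(s) → 3 Ce³⁺(aq) + Al³⁺(aq)
Q = [Ce³⁺]^3·[Al³⁺] / ([Ce⁴⁺]^3); log Q = -8.021.
E = E° − (0.0592/n) log Q = +3.29 − (0.0592/3)(-8.021) = +3.448 V.

+3.448 V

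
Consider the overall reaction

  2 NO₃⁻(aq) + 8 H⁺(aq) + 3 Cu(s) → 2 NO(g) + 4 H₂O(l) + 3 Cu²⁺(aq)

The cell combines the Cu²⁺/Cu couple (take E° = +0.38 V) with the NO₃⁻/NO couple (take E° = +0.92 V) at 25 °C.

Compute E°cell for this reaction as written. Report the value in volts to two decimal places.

The NO₃⁻/NO couple has the higher reduction potential, so it is the cathode; Cu²⁺/Cu is oxidised at the anode.
E°cell = E°(cathode) − E°(anode) = (+0.92) − (+0.38) = +0.54 V.
Since E°cell > 0, the reaction is spontaneous under standard conditions.

+0.54 V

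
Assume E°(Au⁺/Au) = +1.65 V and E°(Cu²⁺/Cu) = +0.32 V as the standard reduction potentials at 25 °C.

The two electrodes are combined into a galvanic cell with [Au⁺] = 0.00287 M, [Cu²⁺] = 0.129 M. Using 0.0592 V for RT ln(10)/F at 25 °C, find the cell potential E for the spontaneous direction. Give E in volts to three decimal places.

Au⁺/Au is the cathode (higher E°), Cu²⁺/Cu the anode: E°cell = +1.65 − (+0.32) = +1.33 V, n = 2.
Overall: 2 Au⁺(aq) + Cu(s) → 2 Au(s) + Cu²⁺(aq)
Q = [Cu²⁺] / ([Au⁺]^2); log Q = 4.195.
E = E° − (0.0592/n) log Q = +1.33 − (0.0592/2)(4.195) = +1.206 V.

+1.206 V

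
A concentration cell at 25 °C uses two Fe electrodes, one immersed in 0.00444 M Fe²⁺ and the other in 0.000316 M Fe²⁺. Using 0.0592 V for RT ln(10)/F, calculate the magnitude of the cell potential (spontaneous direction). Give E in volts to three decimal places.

For a concentration cell E°cell = 0. The 0.00444 M side is the cathode (reduction is favoured where [Fe²⁺] is higher).
With n = 2, E = −(0.0592/2) log([Fe²⁺]ₐₙ/[Fe²⁺]꜀ₐₜ) = −(0.0592/2) log(0.000316/0.00444) = −(0.0592/2)(-1.148) = +0.034 V.

+0.034 V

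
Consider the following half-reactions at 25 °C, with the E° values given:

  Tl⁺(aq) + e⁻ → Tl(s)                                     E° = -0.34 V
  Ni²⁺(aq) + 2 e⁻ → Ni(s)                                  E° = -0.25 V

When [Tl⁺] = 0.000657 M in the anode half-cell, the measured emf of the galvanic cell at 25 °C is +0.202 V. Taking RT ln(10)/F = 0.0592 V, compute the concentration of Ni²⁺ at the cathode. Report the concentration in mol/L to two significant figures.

0.0026 M

Ni²⁺/Ni is the cathode, Tl⁺/Tl the anode: E°cell = +0.09 V, n = 2.
Overall reaction: Ni²⁺(aq) + 2 Tl(s) → Ni(s) + 2 Tl⁺(aq); Q = [Tl⁺]^2/[Ni²⁺]^1.
From E = E° − (0.0592/n) log Q: log Q = (E° − E)·n/0.0592 = (+0.09 − (+0.202))·2/0.0592 = -3.7838.
So 1·log[Ni²⁺] = 2·log(0.000657) − log Q = -6.3649 − (-3.7838) = -2.5811; [Ni²⁺] = 10^(-2.5811) ≈ 0.0026 M.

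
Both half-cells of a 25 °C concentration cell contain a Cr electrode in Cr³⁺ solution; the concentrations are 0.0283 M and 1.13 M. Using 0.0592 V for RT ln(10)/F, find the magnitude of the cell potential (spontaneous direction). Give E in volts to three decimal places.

+0.032 V

For a concentration cell E°cell = 0. The 1.13 M side is the cathode (reduction is favoured where [Cr³⁺] is higher).
With n = 3, E = −(0.0592/3) log([Cr³⁺]ₐₙ/[Cr³⁺]꜀ₐₜ) = −(0.0592/3) log(0.0283/1.13) = −(0.0592/3)(-1.601) = +0.032 V.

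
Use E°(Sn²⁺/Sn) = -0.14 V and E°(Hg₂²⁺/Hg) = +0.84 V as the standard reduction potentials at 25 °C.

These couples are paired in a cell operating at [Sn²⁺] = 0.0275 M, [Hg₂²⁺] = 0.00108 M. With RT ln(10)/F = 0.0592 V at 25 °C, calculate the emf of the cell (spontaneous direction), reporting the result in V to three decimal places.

+0.938 V

Hg₂²⁺/Hg is the cathode (higher E°), Sn²⁺/Sn the anode: E°cell = +0.84 − (-0.14) = +0.98 V, n = 2.
Overall: Hg₂²⁺(aq) + Sn(s) → 2 Hg(l) + Sn²⁺(aq)
Q = [Sn²⁺] / ([Hg₂²⁺]); log Q = 1.406.
E = E° − (0.0592/n) log Q = +0.98 − (0.0592/2)(1.406) = +0.938 V.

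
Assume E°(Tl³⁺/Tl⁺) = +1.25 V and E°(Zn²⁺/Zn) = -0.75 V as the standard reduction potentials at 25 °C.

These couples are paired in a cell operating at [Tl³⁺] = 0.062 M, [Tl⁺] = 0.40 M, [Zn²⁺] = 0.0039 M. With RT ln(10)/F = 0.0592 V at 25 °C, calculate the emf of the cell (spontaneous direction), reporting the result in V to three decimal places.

+2.047 V

Tl³⁺/Tl⁺ is the cathode (higher E°), Zn²⁺/Zn the anode: E°cell = +1.25 − (-0.75) = +2.00 V, n = 2.
Overall: Tl³⁺(aq) + Zn(s) → Tl⁺(aq) + Zn²⁺(aq)
Q = [Tl⁺]·[Zn²⁺] / ([Tl³⁺]); log Q = -1.599.
E = E° − (0.0592/n) log Q = +2.00 − (0.0592/2)(-1.599) = +2.047 V.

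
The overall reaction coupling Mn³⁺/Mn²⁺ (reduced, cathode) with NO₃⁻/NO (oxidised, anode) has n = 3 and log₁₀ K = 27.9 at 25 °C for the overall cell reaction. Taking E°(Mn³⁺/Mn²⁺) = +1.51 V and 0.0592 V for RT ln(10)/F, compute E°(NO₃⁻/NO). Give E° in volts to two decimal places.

E°cell = (0.0592/n)·log K = (0.0592/3)(27.9) = +0.551 V.
Since Mn³⁺/Mn²⁺ is the cathode and NO₃⁻/NO the anode, E°cell = E°(Mn³⁺/Mn²⁺) − E°(NO₃⁻/NO).
So E°(NO₃⁻/NO) = E°(Mn³⁺/Mn²⁺) − E°cell = (+1.51) − (+0.551) = +0.96 V.

+0.96 V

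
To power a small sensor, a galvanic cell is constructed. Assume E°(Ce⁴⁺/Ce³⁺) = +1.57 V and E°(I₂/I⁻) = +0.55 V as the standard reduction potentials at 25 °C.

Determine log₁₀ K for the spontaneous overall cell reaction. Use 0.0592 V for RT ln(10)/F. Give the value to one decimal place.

34.5

Cathode: Ce⁴⁺/Ce³⁺; anode: I₂/I⁻. E°cell = +1.02 V, n = 2.
log K = nE°cell / 0.0592 = (2)(+1.02) / 0.0592 = 34.5.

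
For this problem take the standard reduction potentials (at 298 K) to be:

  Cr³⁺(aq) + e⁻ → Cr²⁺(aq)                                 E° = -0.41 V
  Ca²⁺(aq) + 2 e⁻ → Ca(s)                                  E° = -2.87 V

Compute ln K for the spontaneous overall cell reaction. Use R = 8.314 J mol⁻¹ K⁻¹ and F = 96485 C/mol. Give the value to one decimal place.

191.6

Cathode: Cr³⁺/Cr²⁺; anode: Ca²⁺/Ca. E°cell = (-0.41) − (-2.87) = +2.46 V, with n = 2.
ΔG° = −nFE° = −RT ln K, so ln K = nFE°/(RT) = (2)(96485)(+2.46) / ((8.314)(298)) = 191.601.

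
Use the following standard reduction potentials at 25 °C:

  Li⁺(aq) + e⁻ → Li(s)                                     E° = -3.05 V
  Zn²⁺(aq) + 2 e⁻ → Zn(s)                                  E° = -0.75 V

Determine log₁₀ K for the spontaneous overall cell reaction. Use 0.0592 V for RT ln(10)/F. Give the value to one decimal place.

77.7

Cathode: Zn²⁺/Zn; anode: Li⁺/Li. E°cell = +2.30 V, n = 2.
log K = nE°cell / 0.0592 = (2)(+2.30) / 0.0592 = 77.7.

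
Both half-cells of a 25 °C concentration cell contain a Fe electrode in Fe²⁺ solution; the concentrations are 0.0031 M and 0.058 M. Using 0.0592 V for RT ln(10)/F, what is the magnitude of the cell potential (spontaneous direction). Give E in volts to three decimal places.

+0.038 V

For a concentration cell E°cell = 0. The 0.058 M side is the cathode (reduction is favoured where [Fe²⁺] is higher).
With n = 2, E = −(0.0592/2) log([Fe²⁺]ₐₙ/[Fe²⁺]꜀ₐₜ) = −(0.0592/2) log(0.0031/0.058) = −(0.0592/2)(-1.272) = +0.038 V.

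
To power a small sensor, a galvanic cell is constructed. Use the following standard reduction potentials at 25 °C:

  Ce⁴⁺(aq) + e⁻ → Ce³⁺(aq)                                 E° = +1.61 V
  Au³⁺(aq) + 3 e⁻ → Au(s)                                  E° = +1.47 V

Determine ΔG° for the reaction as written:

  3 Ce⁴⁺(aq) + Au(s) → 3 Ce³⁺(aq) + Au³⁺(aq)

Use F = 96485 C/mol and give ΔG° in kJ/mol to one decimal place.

As written, Ce⁴⁺/Ce³⁺ is reduced (cathode) and Au³⁺/Au is oxidised (anode), so E°cell = (+1.61) − (+1.47) = +0.14 V.
Balancing electrons gives n = 3.
ΔG° = −nFE° = −(3)(96485)(+0.14) = -40,524 J = -40.5 kJ/mol.

-40.5 kJ/mol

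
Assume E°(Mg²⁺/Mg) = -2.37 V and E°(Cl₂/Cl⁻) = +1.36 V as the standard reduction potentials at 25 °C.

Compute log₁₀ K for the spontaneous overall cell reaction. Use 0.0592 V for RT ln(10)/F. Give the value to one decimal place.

126.0

Cathode: Cl₂/Cl⁻; anode: Mg²⁺/Mg. E°cell = +3.73 V, n = 2.
log K = nE°cell / 0.0592 = (2)(+3.73) / 0.0592 = 126.0.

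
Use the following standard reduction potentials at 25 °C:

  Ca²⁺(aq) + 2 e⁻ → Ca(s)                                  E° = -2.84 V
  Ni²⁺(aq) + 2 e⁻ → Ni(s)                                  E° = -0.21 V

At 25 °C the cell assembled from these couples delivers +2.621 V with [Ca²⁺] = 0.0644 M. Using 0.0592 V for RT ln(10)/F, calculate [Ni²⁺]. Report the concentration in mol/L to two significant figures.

0.032 M

Ni²⁺/Ni is the cathode, Ca²⁺/Ca the anode: E°cell = +2.63 V, n = 2.
Overall reaction: Ni²⁺(aq) + Ca(s) → Ni(s) + Ca²⁺(aq); Q = [Ca²⁺]^1/[Ni²⁺]^1.
From E = E° − (0.0592/n) log Q: log Q = (E° − E)·n/0.0592 = (+2.63 − (+2.621))·2/0.0592 = 0.3041.
So 1·log[Ni²⁺] = 1·log(0.0644) − log Q = -1.1911 − (0.3041) = -1.4952; [Ni²⁺] = 10^(-1.4952) ≈ 0.032 M.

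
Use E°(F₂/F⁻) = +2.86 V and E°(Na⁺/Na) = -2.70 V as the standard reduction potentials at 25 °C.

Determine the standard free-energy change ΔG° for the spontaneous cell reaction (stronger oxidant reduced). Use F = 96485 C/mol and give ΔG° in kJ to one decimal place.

-1072.9 kJ

F₂/F⁻ (E° = +2.86 V) is the cathode; Na⁺/Na (E° = -2.70 V) is the anode, so E°cell = +5.56 V.
Balancing electrons gives n = 2 (lcm of 2 and 1).
ΔG° = −nFE° = −(2)(96485)(+5.56) = -1,072,913 J = -1072.9 kJ.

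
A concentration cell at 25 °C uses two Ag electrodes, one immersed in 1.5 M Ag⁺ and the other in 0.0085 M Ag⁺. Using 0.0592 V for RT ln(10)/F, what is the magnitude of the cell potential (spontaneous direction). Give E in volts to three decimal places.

+0.133 V

For a concentration cell E°cell = 0. The 1.5 M side is the cathode (reduction is favoured where [Ag⁺] is higher).
With n = 1, E = −(0.0592/1) log([Ag⁺]ₐₙ/[Ag⁺]꜀ₐₜ) = −(0.0592/1) log(0.0085/1.5) = −(0.0592/1)(-2.247) = +0.133 V.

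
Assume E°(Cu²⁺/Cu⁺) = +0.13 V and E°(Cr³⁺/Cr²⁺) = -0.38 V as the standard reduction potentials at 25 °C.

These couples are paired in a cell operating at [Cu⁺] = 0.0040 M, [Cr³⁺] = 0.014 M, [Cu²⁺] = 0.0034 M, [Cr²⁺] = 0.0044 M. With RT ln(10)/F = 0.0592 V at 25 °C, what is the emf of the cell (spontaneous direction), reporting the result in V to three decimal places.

+0.476 V

Cu²⁺/Cu⁺ is the cathode (higher E°), Cr³⁺/Cr²⁺ the anode: E°cell = +0.13 − (-0.38) = +0.51 V, n = 1.
Overall: Cu²⁺(aq) + Cr²⁺(aq) → Cu⁺(aq) + Cr³⁺(aq)
Q = [Cu⁺]·[Cr³⁺] / ([Cu²⁺]·[Cr²⁺]); log Q = 0.573.
E = E° − (0.0592/n) log Q = +0.51 − (0.0592/1)(0.573) = +0.476 V.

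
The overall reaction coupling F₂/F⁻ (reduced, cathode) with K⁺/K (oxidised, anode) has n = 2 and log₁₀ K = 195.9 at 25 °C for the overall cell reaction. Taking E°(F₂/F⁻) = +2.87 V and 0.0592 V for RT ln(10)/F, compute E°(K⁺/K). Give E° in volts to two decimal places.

-2.93 V

E°cell = (0.0592/n)·log K = (0.0592/2)(195.9) = +5.799 V.
Since F₂/F⁻ is the cathode and K⁺/K the anode, E°cell = E°(F₂/F⁻) − E°(K⁺/K).
So E°(K⁺/K) = E°(F₂/F⁻) − E°cell = (+2.87) − (+5.799) = -2.93 V.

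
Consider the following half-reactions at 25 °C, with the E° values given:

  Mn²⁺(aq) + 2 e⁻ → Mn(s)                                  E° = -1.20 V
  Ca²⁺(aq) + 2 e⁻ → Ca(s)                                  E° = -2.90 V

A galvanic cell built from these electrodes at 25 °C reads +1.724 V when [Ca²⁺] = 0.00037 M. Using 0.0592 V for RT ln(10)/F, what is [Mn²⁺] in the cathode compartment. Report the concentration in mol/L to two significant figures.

0.0024 M

Mn²⁺/Mn is the cathode, Ca²⁺/Ca the anode: E°cell = +1.70 V, n = 2.
Overall reaction: Mn²⁺(aq) + Ca(s) → Mn(s) + Ca²⁺(aq); Q = [Ca²⁺]^1/[Mn²⁺]^1.
From E = E° − (0.0592/n) log Q: log Q = (E° − E)·n/0.0592 = (+1.70 − (+1.724))·2/0.0592 = -0.8108.
So 1·log[Mn²⁺] = 1·log(0.00037) − log Q = -3.4318 − (-0.8108) = -2.6210; [Mn²⁺] = 10^(-2.6210) ≈ 0.0024 M.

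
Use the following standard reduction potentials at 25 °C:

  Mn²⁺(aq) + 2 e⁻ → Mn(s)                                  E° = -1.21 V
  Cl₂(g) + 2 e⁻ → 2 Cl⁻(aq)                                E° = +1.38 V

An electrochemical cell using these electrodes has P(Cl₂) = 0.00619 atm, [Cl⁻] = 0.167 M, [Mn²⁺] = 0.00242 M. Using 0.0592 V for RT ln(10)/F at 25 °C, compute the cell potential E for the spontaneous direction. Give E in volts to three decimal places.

+2.648 V

Cl₂/Cl⁻ is the cathode (higher E°), Mn²⁺/Mn the anode: E°cell = +1.38 − (-1.21) = +2.59 V, n = 2.
Overall: Cl₂(g) + Mn(s) → 2 Cl⁻(aq) + Mn²⁺(aq)
Q = [Cl⁻]^2·[Mn²⁺] / (P(Cl₂)); log Q = -1.962.
E = E° − (0.0592/n) log Q = +2.59 − (0.0592/2)(-1.962) = +2.648 V.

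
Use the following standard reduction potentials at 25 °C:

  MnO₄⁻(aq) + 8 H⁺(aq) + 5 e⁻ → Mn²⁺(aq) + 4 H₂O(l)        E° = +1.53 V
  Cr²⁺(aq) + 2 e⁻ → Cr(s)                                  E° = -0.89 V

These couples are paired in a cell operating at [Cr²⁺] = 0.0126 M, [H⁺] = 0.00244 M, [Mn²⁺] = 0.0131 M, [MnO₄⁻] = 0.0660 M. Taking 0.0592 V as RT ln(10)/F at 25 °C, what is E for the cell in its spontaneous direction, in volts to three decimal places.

+2.237 V

MnO₄⁻/Mn²⁺ is the cathode (higher E°), Cr²⁺/Cr the anode: E°cell = +1.53 − (-0.89) = +2.42 V, n = 10.
Overall: 2 MnO₄⁻(aq) + 16 H⁺(aq) + 5 Cr(s) → 2 Mn²⁺(aq) + 8 H₂O(l) + 5 Cr²⁺(aq)
Q = [Mn²⁺]^2·[Cr²⁺]^5 / ([MnO₄⁻]^2·[H⁺]^16); log Q = 30.899.
E = E° − (0.0592/n) log Q = +2.42 − (0.0592/10)(30.899) = +2.237 V.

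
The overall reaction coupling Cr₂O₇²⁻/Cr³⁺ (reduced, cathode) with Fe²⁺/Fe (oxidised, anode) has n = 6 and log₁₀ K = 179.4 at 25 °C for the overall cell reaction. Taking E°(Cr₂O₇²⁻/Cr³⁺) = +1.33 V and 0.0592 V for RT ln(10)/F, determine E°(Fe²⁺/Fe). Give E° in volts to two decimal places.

E°cell = (0.0592/n)·log K = (0.0592/6)(179.4) = +1.770 V.
Since Cr₂O₇²⁻/Cr³⁺ is the cathode and Fe²⁺/Fe the anode, E°cell = E°(Cr₂O₇²⁻/Cr³⁺) − E°(Fe²⁺/Fe).
So E°(Fe²⁺/Fe) = E°(Cr₂O₇²⁻/Cr³⁺) − E°cell = (+1.33) − (+1.770) = -0.44 V.

-0.44 V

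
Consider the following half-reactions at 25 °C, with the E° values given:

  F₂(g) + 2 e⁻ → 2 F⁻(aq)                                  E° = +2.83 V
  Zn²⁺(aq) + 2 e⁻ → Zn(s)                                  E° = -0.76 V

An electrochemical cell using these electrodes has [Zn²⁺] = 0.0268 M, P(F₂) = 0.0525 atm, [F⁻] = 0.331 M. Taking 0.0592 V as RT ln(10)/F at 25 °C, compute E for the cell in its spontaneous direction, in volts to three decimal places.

+3.627 V

F₂/F⁻ is the cathode (higher E°), Zn²⁺/Zn the anode: E°cell = +2.83 − (-0.76) = +3.59 V, n = 2.
Overall: F₂(g) + Zn(s) → 2 F⁻(aq) + Zn²⁺(aq)
Q = [F⁻]^2·[Zn²⁺] / (P(F₂)); log Q = -1.252.
E = E° − (0.0592/n) log Q = +3.59 − (0.0592/2)(-1.252) = +3.627 V.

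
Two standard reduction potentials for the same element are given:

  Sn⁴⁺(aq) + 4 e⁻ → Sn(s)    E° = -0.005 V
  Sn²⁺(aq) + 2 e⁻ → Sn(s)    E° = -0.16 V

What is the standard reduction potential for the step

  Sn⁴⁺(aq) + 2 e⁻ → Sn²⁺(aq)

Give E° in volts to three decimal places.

Sequential free energies add, so n₃E°₃ = n₁E°₁ + n₂E°₂.
With n₃ = 4, and the known step contributing 2×(-0.16) V, the unknown satisfies 2·E° = 4×(-0.005) − 2×(-0.16) = +0.300.
E° = +0.300 / 2 = +0.150 V.

+0.150 V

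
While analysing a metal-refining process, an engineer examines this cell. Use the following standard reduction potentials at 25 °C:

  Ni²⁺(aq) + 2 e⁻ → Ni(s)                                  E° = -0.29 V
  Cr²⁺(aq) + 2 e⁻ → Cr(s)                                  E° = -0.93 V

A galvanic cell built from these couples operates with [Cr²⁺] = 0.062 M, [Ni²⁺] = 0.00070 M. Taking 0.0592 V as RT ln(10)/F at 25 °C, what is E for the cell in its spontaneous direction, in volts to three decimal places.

+0.582 V

Ni²⁺/Ni is the cathode (higher E°), Cr²⁺/Cr the anode: E°cell = -0.29 − (-0.93) = +0.64 V, n = 2.
Overall: Ni²⁺(aq) + Cr(s) → Ni(s) + Cr²⁺(aq)
Q = [Cr²⁺] / ([Ni²⁺]); log Q = 1.947.
E = E° − (0.0592/n) log Q = +0.64 − (0.0592/2)(1.947) = +0.582 V.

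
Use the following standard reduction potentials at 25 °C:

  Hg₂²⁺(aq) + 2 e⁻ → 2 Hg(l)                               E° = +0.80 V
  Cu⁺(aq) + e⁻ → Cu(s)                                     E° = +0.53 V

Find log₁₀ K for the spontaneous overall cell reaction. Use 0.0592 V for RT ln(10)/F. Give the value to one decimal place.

9.1

Cathode: Hg₂²⁺/Hg; anode: Cu⁺/Cu. E°cell = +0.27 V, n = 2.
log K = nE°cell / 0.0592 = (2)(+0.27) / 0.0592 = 9.1.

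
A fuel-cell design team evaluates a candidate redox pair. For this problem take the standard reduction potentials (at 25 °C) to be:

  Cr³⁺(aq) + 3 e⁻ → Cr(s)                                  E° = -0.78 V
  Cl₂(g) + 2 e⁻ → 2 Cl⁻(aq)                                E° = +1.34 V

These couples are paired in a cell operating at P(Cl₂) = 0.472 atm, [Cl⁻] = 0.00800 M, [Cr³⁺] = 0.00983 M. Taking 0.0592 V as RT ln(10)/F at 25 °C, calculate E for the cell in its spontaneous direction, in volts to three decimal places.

Cl₂/Cl⁻ is the cathode (higher E°), Cr³⁺/Cr the anode: E°cell = +1.34 − (-0.78) = +2.12 V, n = 6.
Overall: 3 Cl₂(g) + 2 Cr(s) → 6 Cl⁻(aq) + 2 Cr³⁺(aq)
Q = [Cl⁻]^6·[Cr³⁺]^2 / (P(Cl₂)^3); log Q = -15.618.
E = E° − (0.0592/n) log Q = +2.12 − (0.0592/6)(-15.618) = +2.274 V.

+2.274 V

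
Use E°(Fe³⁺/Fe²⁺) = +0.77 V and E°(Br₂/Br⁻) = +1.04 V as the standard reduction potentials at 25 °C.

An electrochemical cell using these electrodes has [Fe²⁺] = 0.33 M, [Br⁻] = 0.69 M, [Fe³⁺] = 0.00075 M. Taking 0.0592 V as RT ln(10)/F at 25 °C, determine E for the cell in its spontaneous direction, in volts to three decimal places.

Br₂/Br⁻ is the cathode (higher E°), Fe³⁺/Fe²⁺ the anode: E°cell = +1.04 − (+0.77) = +0.27 V, n = 2.
Overall: Br₂(l) + 2 Fe²⁺(aq) → 2 Br⁻(aq) + 2 Fe³⁺(aq)
Q = [Br⁻]^2·[Fe³⁺]^2 / ([Fe²⁺]^2); log Q = -5.609.
E = E° − (0.0592/n) log Q = +0.27 − (0.0592/2)(-5.609) = +0.436 V.

+0.436 V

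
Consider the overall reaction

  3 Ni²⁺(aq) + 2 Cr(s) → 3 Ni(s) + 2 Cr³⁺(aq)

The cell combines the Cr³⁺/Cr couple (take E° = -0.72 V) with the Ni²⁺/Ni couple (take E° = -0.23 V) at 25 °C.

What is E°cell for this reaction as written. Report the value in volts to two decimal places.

+0.49 V

The Ni²⁺/Ni couple has the higher reduction potential, so it is the cathode; Cr³⁺/Cr is oxidised at the anode.
E°cell = E°(cathode) − E°(anode) = (-0.23) − (-0.72) = +0.49 V.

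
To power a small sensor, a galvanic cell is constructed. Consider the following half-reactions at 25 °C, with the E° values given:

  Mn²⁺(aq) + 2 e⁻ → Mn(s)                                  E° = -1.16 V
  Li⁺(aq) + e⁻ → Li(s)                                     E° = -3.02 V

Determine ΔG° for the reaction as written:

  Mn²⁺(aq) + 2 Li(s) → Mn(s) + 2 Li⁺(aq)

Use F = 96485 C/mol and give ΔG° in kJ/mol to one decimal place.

-358.9 kJ/mol

As written, Mn²⁺/Mn is reduced (cathode) and Li⁺/Li is oxidised (anode), so E°cell = (-1.16) − (-3.02) = +1.86 V.
Balancing electrons gives n = 2.
ΔG° = −nFE° = −(2)(96485)(+1.86) = -358,924 J = -358.9 kJ/mol.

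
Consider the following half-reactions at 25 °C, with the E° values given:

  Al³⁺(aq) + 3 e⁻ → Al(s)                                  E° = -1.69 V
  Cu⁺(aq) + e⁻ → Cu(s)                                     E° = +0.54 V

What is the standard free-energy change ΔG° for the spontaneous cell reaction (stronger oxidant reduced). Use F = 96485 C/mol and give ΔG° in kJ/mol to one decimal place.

-645.5 kJ/mol

Cu⁺/Cu (E° = +0.54 V) is the cathode; Al³⁺/Al (E° = -1.69 V) is the anode, so E°cell = +2.23 V.
Balancing electrons gives n = 3 (lcm of 1 and 3).
ΔG° = −nFE° = −(3)(96485)(+2.23) = -645,485 J = -645.5 kJ/mol.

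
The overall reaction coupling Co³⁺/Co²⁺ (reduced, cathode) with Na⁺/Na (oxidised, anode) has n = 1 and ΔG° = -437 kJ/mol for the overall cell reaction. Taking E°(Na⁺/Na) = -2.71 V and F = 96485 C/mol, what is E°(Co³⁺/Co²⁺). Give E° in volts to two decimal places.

E°cell = −ΔG°/(nF) = −(-437×10³)/((1)(96485)) = +4.529 V.
Since Co³⁺/Co²⁺ is the cathode and Na⁺/Na the anode, E°cell = E°(Co³⁺/Co²⁺) − E°(Na⁺/Na).
So E°(Co³⁺/Co²⁺) = E°cell + E°(Na⁺/Na) = +4.529 + (-2.71) = +1.82 V.

+1.82 V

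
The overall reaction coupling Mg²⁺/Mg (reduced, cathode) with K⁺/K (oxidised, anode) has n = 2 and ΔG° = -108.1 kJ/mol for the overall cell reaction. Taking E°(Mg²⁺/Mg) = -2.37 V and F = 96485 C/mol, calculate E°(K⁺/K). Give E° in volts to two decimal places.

E°cell = −ΔG°/(nF) = −(-108.1×10³)/((2)(96485)) = +0.560 V.
Since Mg²⁺/Mg is the cathode and K⁺/K the anode, E°cell = E°(Mg²⁺/Mg) − E°(K⁺/K).
So E°(K⁺/K) = E°(Mg²⁺/Mg) − E°cell = (-2.37) − (+0.560) = -2.93 V.

-2.93 V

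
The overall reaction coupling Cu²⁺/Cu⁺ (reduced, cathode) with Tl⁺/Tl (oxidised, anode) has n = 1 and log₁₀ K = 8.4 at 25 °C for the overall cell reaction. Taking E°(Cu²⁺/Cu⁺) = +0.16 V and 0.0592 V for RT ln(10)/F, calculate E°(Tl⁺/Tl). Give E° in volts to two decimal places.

-0.34 V

E°cell = (0.0592/n)·log K = (0.0592/1)(8.4) = +0.497 V.
Since Cu²⁺/Cu⁺ is the cathode and Tl⁺/Tl the anode, E°cell = E°(Cu²⁺/Cu⁺) − E°(Tl⁺/Tl).
So E°(Tl⁺/Tl) = E°(Cu²⁺/Cu⁺) − E°cell = (+0.16) − (+0.497) = -0.34 V.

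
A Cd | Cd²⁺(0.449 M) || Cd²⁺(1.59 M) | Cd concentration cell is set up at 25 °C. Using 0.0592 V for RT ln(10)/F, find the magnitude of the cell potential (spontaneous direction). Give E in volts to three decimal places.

For a concentration cell E°cell = 0. The 1.59 M side is the cathode (reduction is favoured where [Cd²⁺] is higher).
With n = 2, E = −(0.0592/2) log([Cd²⁺]ₐₙ/[Cd²⁺]꜀ₐₜ) = −(0.0592/2) log(0.449/1.59) = −(0.0592/2)(-0.549) = +0.016 V.

+0.016 V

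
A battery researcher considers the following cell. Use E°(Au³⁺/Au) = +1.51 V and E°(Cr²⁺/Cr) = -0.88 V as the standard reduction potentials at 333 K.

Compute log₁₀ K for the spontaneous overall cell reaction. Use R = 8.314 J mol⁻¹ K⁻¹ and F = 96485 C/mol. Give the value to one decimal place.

Cathode: Au³⁺/Au; anode: Cr²⁺/Cr. E°cell = (+1.51) − (-0.88) = +2.39 V, with n = 6.
ΔG° = −nFE° = −RT ln K, so ln K = nFE°/(RT) = (6)(96485)(+2.39) / ((8.314)(333)) = 499.752.
log₁₀ K = 499.752 / ln 10 = 217.0.

217.0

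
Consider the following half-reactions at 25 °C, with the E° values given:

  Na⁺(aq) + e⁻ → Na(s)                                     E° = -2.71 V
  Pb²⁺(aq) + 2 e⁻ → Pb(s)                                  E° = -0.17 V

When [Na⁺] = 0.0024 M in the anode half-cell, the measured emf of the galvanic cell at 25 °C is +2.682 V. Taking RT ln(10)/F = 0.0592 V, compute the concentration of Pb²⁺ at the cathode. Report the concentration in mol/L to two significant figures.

Pb²⁺/Pb is the cathode, Na⁺/Na the anode: E°cell = +2.54 V, n = 2.
Overall reaction: Pb²⁺(aq) + 2 Na(s) → Pb(s) + 2 Na⁺(aq); Q = [Na⁺]^2/[Pb²⁺]^1.
From E = E° − (0.0592/n) log Q: log Q = (E° − E)·n/0.0592 = (+2.54 − (+2.682))·2/0.0592 = -4.7973.
So 1·log[Pb²⁺] = 2·log(0.0024) − log Q = -5.2396 − (-4.7973) = -0.4423; [Pb²⁺] = 10^(-0.4423) ≈ 0.36 M.

0.36 M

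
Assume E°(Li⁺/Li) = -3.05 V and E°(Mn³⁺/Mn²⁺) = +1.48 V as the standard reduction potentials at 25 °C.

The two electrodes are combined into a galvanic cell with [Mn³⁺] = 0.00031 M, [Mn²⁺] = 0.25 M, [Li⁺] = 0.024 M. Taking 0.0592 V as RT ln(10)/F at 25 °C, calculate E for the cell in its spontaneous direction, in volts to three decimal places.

+4.454 V

Mn³⁺/Mn²⁺ is the cathode (higher E°), Li⁺/Li the anode: E°cell = +1.48 − (-3.05) = +4.53 V, n = 1.
Overall: Mn³⁺(aq) + Li(s) → Mn²⁺(aq) + Li⁺(aq)
Q = [Mn²⁺]·[Li⁺] / ([Mn³⁺]); log Q = 1.287.
E = E° − (0.0592/n) log Q = +4.53 − (0.0592/1)(1.287) = +4.454 V.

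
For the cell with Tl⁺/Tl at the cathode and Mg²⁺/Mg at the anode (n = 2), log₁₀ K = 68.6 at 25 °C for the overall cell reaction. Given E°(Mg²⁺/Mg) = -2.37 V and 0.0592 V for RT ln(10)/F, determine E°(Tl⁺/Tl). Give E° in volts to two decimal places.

-0.34 V

E°cell = (0.0592/n)·log K = (0.0592/2)(68.6) = +2.031 V.
Since Tl⁺/Tl is the cathode and Mg²⁺/Mg the anode, E°cell = E°(Tl⁺/Tl) − E°(Mg²⁺/Mg).
So E°(Tl⁺/Tl) = E°cell + E°(Mg²⁺/Mg) = +2.031 + (-2.37) = -0.34 V.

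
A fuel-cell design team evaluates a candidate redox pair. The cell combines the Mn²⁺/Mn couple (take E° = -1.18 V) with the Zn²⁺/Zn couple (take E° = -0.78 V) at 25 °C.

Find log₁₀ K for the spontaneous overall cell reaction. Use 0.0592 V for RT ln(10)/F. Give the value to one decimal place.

13.5

Cathode: Zn²⁺/Zn; anode: Mn²⁺/Mn. E°cell = +0.40 V, n = 2.
log K = nE°cell / 0.0592 = (2)(+0.40) / 0.0592 = 13.5.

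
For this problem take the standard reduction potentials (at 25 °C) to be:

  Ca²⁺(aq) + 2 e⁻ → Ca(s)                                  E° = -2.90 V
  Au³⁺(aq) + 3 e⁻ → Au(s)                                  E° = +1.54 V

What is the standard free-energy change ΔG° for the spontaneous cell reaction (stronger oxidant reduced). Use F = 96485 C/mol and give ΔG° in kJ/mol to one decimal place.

Au³⁺/Au (E° = +1.54 V) is the cathode; Ca²⁺/Ca (E° = -2.90 V) is the anode, so E°cell = +4.44 V.
Balancing electrons gives n = 6 (lcm of 3 and 2).
ΔG° = −nFE° = −(6)(96485)(+4.44) = -2,570,360 J = -2570.4 kJ/mol.

-2570.4 kJ/mol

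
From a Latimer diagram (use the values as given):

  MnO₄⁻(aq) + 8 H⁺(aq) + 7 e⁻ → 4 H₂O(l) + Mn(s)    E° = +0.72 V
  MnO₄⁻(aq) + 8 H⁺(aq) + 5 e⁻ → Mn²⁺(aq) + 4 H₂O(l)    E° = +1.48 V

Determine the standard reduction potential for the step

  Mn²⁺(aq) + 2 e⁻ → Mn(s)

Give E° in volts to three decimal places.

-1.180 V

Sequential free energies add, so n₃E°₃ = n₁E°₁ + n₂E°₂.
With n₃ = 7, and the known step contributing 5×(+1.48) V, the unknown satisfies 2·E° = 7×(+0.72) − 5×(+1.48) = -2.360.
E° = -2.360 / 2 = -1.180 V.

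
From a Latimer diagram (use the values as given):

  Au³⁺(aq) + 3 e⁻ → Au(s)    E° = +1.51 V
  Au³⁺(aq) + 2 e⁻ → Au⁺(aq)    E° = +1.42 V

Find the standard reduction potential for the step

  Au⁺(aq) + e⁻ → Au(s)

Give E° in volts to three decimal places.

+1.690 V

Sequential free energies add, so n₃E°₃ = n₁E°₁ + n₂E°₂.
With n₃ = 3, and the known step contributing 2×(+1.42) V, the unknown satisfies 1·E° = 3×(+1.51) − 2×(+1.42) = +1.690.
E° = +1.690 / 1 = +1.690 V.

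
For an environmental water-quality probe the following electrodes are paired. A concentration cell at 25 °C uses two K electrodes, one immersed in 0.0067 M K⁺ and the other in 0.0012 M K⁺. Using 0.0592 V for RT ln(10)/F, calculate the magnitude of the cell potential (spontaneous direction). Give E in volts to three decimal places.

For a concentration cell E°cell = 0. The 0.0067 M side is the cathode (reduction is favoured where [K⁺] is higher).
With n = 1, E = −(0.0592/1) log([K⁺]ₐₙ/[K⁺]꜀ₐₜ) = −(0.0592/1) log(0.0012/0.0067) = −(0.0592/1)(-0.747) = +0.044 V.

+0.044 V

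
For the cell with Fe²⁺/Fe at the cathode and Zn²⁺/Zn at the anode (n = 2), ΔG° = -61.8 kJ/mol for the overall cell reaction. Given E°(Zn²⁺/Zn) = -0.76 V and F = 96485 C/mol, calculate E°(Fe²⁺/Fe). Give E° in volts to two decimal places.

-0.44 V

E°cell = −ΔG°/(nF) = −(-61.8×10³)/((2)(96485)) = +0.320 V.
Since Fe²⁺/Fe is the cathode and Zn²⁺/Zn the anode, E°cell = E°(Fe²⁺/Fe) − E°(Zn²⁺/Zn).
So E°(Fe²⁺/Fe) = E°cell + E°(Zn²⁺/Zn) = +0.320 + (-0.76) = -0.44 V.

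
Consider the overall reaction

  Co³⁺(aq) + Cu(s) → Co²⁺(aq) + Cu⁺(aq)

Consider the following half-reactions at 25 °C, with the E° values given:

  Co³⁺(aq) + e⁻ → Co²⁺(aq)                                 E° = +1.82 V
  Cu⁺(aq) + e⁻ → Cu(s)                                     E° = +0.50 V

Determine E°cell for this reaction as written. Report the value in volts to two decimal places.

+1.32 V

The Co³⁺/Co²⁺ couple has the higher reduction potential, so it is the cathode; Cu⁺/Cu is oxidised at the anode.
E°cell = E°(cathode) − E°(anode) = (+1.82) − (+0.50) = +1.32 V.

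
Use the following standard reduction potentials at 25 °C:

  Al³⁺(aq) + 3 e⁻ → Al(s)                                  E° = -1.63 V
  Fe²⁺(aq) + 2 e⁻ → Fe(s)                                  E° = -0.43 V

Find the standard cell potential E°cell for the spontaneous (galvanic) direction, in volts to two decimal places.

The Fe²⁺/Fe couple has the higher reduction potential, so it is the cathode; Al³⁺/Al is oxidised at the anode.
E°cell = E°(cathode) − E°(anode) = (-0.43) − (-1.63) = +1.20 V.

+1.20 V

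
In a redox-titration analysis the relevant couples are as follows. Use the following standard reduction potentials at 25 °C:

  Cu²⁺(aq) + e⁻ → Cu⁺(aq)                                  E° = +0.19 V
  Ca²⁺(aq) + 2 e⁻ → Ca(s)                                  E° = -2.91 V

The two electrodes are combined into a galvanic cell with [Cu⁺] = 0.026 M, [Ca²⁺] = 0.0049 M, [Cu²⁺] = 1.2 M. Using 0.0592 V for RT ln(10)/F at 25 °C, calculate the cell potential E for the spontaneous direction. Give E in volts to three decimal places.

Cu²⁺/Cu⁺ is the cathode (higher E°), Ca²⁺/Ca the anode: E°cell = +0.19 − (-2.91) = +3.10 V, n = 2.
Overall: 2 Cu²⁺(aq) + Ca(s) → 2 Cu⁺(aq) + Ca²⁺(aq)
Q = [Cu⁺]^2·[Ca²⁺] / ([Cu²⁺]^2); log Q = -5.638.
E = E° − (0.0592/n) log Q = +3.10 − (0.0592/2)(-5.638) = +3.267 V.

+3.267 V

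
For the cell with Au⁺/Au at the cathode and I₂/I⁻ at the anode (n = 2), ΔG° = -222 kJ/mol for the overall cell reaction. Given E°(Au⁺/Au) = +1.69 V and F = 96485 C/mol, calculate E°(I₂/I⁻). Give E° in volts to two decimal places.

+0.54 V

E°cell = −ΔG°/(nF) = −(-222×10³)/((2)(96485)) = +1.150 V.
Since Au⁺/Au is the cathode and I₂/I⁻ the anode, E°cell = E°(Au⁺/Au) − E°(I₂/I⁻).
So E°(I₂/I⁻) = E°(Au⁺/Au) − E°cell = (+1.69) − (+1.150) = +0.54 V.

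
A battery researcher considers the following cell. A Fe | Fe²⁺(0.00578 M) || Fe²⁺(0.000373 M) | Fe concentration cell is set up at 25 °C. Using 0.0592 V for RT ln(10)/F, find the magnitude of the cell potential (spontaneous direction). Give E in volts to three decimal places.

For a concentration cell E°cell = 0. The 0.00578 M side is the cathode (reduction is favoured where [Fe²⁺] is higher).
With n = 2, E = −(0.0592/2) log([Fe²⁺]ₐₙ/[Fe²⁺]꜀ₐₜ) = −(0.0592/2) log(0.000373/0.00578) = −(0.0592/2)(-1.190) = +0.035 V.

+0.035 V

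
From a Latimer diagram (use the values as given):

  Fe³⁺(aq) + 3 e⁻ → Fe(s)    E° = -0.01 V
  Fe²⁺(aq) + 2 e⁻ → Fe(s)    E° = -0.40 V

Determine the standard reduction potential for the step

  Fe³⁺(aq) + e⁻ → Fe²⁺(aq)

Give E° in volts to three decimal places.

+0.770 V

Sequential free energies add, so n₃E°₃ = n₁E°₁ + n₂E°₂.
With n₃ = 3, and the known step contributing 2×(-0.40) V, the unknown satisfies 1·E° = 3×(-0.01) − 2×(-0.40) = +0.770.
E° = +0.770 / 1 = +0.770 V.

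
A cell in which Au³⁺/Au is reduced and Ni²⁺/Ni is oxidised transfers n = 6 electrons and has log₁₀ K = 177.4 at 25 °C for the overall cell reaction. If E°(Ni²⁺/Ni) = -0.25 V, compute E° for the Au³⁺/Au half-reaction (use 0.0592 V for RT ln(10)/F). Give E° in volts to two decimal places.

+1.50 V

E°cell = (0.0592/n)·log K = (0.0592/6)(177.4) = +1.750 V.
Since Au³⁺/Au is the cathode and Ni²⁺/Ni the anode, E°cell = E°(Au³⁺/Au) − E°(Ni²⁺/Ni).
So E°(Au³⁺/Au) = E°cell + E°(Ni²⁺/Ni) = +1.750 + (-0.25) = +1.50 V.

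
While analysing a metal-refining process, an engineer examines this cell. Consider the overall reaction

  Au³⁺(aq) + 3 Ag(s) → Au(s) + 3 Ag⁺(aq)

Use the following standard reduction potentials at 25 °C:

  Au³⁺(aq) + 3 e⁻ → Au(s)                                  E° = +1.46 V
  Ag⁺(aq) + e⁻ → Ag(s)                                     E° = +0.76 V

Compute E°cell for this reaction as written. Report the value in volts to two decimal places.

+0.70 V

The Au³⁺/Au couple has the higher reduction potential, so it is the cathode; Ag⁺/Ag is oxidised at the anode.
E°cell = E°(cathode) − E°(anode) = (+1.46) − (+0.76) = +0.70 V.
Since E°cell > 0, the reaction is spontaneous under standard conditions.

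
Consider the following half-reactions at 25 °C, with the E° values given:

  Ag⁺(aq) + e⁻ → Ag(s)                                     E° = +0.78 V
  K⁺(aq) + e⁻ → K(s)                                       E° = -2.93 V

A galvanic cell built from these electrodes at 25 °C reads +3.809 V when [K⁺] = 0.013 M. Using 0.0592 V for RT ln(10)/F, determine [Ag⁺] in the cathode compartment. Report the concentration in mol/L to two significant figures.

0.61 M

Ag⁺/Ag is the cathode, K⁺/K the anode: E°cell = +3.71 V, n = 1.
Overall reaction: Ag⁺(aq) + K(s) → Ag(s) + K⁺(aq); Q = [K⁺]^1/[Ag⁺]^1.
From E = E° − (0.0592/n) log Q: log Q = (E° − E)·n/0.0592 = (+3.71 − (+3.809))·1/0.0592 = -1.6723.
So 1·log[Ag⁺] = 1·log(0.013) − log Q = -1.8861 − (-1.6723) = -0.2138; [Ag⁺] = 10^(-0.2138) ≈ 0.61 M.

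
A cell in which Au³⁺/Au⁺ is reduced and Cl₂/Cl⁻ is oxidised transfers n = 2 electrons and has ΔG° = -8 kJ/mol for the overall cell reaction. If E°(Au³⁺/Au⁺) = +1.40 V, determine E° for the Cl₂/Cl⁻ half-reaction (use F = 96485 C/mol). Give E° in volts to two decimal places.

E°cell = −ΔG°/(nF) = −(-8×10³)/((2)(96485)) = +0.041 V.
Since Au³⁺/Au⁺ is the cathode and Cl₂/Cl⁻ the anode, E°cell = E°(Au³⁺/Au⁺) − E°(Cl₂/Cl⁻).
So E°(Cl₂/Cl⁻) = E°(Au³⁺/Au⁺) − E°cell = (+1.40) − (+0.041) = +1.36 V.

+1.36 V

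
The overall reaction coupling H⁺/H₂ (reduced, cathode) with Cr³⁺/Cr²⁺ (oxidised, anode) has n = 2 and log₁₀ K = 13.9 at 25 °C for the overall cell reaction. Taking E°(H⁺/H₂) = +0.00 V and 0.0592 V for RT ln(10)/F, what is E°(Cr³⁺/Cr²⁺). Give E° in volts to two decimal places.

E°cell = (0.0592/n)·log K = (0.0592/2)(13.9) = +0.411 V.
Since H⁺/H₂ is the cathode and Cr³⁺/Cr²⁺ the anode, E°cell = E°(H⁺/H₂) − E°(Cr³⁺/Cr²⁺).
So E°(Cr³⁺/Cr²⁺) = E°(H⁺/H₂) − E°cell = (+0.00) − (+0.411) = -0.41 V.

-0.41 V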